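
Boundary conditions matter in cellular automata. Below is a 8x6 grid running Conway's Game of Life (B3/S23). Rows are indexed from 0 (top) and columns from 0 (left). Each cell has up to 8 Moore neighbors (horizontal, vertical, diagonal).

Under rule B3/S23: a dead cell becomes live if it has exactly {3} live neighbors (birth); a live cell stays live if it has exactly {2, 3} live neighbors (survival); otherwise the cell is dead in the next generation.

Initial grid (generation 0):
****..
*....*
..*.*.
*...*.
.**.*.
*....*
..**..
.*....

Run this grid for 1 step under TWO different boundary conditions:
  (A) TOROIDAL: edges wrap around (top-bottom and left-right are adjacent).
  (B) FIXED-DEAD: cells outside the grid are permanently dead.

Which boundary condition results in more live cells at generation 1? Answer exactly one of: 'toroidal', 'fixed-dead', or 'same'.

Answer: same

Derivation:
Under TOROIDAL boundary, generation 1:
..*..*
*...**
**.**.
..*.*.
.*.**.
*...**
***...
*.....
Population = 21

Under FIXED-DEAD boundary, generation 1:
***...
*...*.
.*.***
..*.**
**.***
....*.
.**...
..*...
Population = 21

Comparison: toroidal=21, fixed-dead=21 -> same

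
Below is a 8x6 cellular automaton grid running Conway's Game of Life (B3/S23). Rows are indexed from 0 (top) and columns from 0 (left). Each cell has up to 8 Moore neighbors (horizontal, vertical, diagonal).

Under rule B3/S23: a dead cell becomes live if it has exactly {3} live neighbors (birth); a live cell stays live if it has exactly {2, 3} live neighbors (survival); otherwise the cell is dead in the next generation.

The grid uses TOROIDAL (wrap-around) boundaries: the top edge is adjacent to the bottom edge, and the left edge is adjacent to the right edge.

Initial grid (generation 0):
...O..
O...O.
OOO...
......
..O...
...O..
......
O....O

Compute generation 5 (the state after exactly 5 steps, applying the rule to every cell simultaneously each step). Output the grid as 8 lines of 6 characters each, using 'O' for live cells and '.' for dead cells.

Answer: .O....
...O..
..OO..
...OO.
......
......
......
.O....

Derivation:
Simulating step by step:
Generation 0 (given above): 10 live cells
Generation 1: 10 live cells
O...O.
O.OO.O
OO...O
..O...
......
......
......
......
Generation 2: 11 live cells
OO.OO.
..OO..
...OOO
OO....
......
......
......
......
Generation 3: 13 live cells
.O.OO.
OO....
OO.OOO
O...OO
......
......
......
......
Generation 4: 8 live cells
OOO...
......
..OO..
.O.O..
.....O
......
......
......
Generation 5: 7 live cells
(generation 5 grid is the final answer)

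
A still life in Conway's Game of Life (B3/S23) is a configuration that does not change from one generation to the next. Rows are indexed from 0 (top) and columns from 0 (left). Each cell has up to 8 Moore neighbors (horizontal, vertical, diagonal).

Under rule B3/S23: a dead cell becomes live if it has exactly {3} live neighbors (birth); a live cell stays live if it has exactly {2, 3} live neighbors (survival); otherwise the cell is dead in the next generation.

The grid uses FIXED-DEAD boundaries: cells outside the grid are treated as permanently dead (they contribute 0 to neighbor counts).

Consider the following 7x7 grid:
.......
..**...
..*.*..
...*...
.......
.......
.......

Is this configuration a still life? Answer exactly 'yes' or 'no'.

Compute generation 1 and compare to generation 0 (given above):
Generation 1:
.......
..**...
..*.*..
...*...
.......
.......
.......
The grids are IDENTICAL -> still life.

Answer: yes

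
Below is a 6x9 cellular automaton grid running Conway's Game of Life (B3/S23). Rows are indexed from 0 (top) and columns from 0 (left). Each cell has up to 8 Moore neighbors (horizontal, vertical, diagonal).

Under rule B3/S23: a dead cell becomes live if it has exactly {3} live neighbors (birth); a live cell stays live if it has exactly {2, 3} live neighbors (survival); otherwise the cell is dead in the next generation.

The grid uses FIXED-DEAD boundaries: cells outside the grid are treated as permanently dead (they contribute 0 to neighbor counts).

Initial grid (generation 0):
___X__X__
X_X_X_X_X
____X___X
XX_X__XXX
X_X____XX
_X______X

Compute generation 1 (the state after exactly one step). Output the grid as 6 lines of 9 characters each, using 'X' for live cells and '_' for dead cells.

Answer: ___X_X_X_
____X____
X_X_X_X_X
XXXX__X__
X_X___X__
_X_____XX

Derivation:
Simulating step by step:
Generation 0 (given above): 21 live cells
Generation 1: 20 live cells
(generation 1 grid is the final answer)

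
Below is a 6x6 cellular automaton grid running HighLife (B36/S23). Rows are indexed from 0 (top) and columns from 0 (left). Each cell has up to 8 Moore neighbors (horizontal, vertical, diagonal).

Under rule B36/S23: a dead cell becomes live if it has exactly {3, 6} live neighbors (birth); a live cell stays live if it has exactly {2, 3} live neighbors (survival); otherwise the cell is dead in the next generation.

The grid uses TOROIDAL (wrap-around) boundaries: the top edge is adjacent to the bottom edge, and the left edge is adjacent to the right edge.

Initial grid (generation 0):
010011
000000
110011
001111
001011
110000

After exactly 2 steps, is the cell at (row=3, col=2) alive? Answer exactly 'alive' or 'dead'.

Simulating step by step:
Generation 0 (given above): 16 live cells
Generation 1: 11 live cells
010001
010000
111000
001000
001000
011100
Generation 2: 8 live cells
010000
000000
101000
001100
000000
110100

Cell (3,2) at generation 2: 1 -> alive

Answer: alive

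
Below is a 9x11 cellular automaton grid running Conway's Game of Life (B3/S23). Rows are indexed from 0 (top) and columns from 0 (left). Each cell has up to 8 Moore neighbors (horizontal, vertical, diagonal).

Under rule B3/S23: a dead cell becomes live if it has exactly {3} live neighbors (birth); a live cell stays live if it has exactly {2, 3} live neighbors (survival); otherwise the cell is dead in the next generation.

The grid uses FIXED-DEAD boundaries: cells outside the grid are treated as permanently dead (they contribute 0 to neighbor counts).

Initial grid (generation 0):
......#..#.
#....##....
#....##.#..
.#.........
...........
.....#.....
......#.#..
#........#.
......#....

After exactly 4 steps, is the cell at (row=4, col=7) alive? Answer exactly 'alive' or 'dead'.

Simulating step by step:
Generation 0 (given above): 16 live cells
Generation 1: 8 live cells
.....##....
...........
##...###...
...........
...........
...........
...........
.......#...
...........
Generation 2: 3 live cells
...........
.......#...
......#....
......#....
...........
...........
...........
...........
...........
Generation 3: 2 live cells
...........
...........
......##...
...........
...........
...........
...........
...........
...........
Generation 4: 0 live cells
...........
...........
...........
...........
...........
...........
...........
...........
...........

Cell (4,7) at generation 4: 0 -> dead

Answer: dead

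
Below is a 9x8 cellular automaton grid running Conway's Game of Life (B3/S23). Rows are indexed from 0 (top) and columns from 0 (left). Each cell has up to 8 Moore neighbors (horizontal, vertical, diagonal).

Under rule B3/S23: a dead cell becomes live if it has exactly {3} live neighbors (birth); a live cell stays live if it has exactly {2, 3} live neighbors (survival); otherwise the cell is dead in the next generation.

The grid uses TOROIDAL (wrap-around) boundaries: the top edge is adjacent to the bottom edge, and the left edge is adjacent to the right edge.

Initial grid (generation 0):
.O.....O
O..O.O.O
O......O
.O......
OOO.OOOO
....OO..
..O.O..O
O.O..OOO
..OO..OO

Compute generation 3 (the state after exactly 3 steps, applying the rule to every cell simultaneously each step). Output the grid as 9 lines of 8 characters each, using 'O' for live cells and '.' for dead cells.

Answer: ..O.O...
...O....
OOO..O..
...OO...
...O...O
.O......
O.......
O..O....
OOOO.O.O

Derivation:
Simulating step by step:
Generation 0 (given above): 30 live cells
Generation 1: 28 live cells
.O.OO...
.O......
.O....OO
..O..O..
OOOOO.OO
..O.....
OO..O..O
O.O.OO..
..OO.O..
Generation 2: 29 live cells
.O.OO...
.O......
OOO...O.
....OO..
O...OOOO
....OOO.
O.O.OO.O
O.O..OOO
.....O..
Generation 3: 21 live cells
(generation 3 grid is the final answer)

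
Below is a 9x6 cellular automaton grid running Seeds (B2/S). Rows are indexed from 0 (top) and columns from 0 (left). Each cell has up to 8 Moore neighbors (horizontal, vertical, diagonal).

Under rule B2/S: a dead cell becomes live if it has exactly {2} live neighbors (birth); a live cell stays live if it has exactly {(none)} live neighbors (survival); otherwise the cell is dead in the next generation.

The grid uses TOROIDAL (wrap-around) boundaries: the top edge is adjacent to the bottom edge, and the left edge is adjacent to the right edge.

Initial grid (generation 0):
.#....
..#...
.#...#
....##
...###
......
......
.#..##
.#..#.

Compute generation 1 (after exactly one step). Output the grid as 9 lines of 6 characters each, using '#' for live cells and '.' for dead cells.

Answer: #..#..
......
..##..
..#...
#.....
...#.#
#...##
..##..
...#..

Derivation:
Simulating step by step:
Generation 0 (given above): 14 live cells
Generation 1: 14 live cells
(generation 1 grid is the final answer)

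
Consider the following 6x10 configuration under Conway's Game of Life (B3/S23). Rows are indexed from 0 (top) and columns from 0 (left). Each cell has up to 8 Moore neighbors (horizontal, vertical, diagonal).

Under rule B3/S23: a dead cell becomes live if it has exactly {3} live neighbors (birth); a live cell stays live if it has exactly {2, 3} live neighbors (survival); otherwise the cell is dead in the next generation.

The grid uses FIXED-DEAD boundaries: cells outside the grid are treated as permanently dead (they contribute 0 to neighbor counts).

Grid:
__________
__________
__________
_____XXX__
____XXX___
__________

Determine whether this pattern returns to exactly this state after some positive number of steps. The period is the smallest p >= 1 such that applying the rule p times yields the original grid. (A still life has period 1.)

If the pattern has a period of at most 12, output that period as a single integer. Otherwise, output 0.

Simulating and comparing each generation to the original:
Gen 0 (original, given above): 6 live cells
Gen 1: 6 live cells, differs from original
Gen 2: 6 live cells, MATCHES original -> period = 2

Answer: 2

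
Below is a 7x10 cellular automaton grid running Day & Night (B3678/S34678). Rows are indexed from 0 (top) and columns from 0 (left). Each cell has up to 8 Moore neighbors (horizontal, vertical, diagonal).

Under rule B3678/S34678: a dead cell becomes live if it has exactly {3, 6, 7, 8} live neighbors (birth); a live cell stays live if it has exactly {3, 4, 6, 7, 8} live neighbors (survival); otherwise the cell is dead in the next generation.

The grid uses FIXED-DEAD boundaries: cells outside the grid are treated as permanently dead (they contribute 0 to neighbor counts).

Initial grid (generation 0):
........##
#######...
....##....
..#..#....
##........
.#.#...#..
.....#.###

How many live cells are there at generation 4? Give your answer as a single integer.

Answer: 4

Derivation:
Simulating step by step:
Generation 0 (given above): 22 live cells
Generation 1: 16 live cells
.#####....
...###....
..........
.#..#.....
.#........
#.#...#...
......#.#.
Generation 2: 13 live cells
..##.#....
...#.#....
...#.#....
..........
###.......
.#.....#..
.......#..
Generation 3: 9 live cells
..........
...##.#...
..........
.##.......
.#........
###.......
..........
Generation 4: 4 live cells
..........
..........
..##......
..........
..........
.#........
.#........
Population at generation 4: 4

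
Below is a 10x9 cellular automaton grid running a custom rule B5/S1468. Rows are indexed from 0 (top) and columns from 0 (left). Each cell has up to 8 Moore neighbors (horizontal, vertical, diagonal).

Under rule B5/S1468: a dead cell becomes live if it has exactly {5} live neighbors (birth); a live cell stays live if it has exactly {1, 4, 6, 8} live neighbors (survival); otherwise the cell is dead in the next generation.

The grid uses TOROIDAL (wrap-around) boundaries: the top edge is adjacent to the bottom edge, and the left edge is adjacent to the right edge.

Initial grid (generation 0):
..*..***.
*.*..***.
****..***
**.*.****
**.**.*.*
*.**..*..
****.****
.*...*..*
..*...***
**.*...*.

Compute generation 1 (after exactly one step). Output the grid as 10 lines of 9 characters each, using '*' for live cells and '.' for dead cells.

Simulating step by step:
Generation 0 (given above): 52 live cells
Generation 1: 34 live cells
(generation 1 grid is the final answer)

Answer: .*....***
..*..*.*.
**...*...
**.***...
*..****..
*.*.***..
......***
.**......
*......**
........*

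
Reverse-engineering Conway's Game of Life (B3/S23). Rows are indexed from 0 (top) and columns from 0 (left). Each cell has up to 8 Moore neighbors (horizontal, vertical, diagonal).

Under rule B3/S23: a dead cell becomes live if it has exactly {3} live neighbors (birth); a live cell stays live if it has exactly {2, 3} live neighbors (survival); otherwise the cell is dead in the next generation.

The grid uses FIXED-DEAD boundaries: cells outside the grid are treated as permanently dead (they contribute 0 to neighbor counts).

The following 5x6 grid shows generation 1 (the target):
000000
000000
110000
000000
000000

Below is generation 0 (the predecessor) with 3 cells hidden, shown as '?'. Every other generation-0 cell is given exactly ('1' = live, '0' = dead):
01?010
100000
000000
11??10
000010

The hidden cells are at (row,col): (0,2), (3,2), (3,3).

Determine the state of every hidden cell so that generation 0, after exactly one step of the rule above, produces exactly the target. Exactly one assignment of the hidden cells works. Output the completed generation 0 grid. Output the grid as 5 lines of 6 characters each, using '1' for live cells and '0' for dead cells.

Answer: 010010
100000
000000
110010
000010

Derivation:
Hidden generation-0 cells (in order): (0,2), (3,2), (3,3).
A hidden cell only influences target cells in its own 3x3 neighborhood. Try each of the 2^3 = 8 assignments, step the completed generation 0 forward once under B3/S23, and compare with the target:
  (0,2)=0 (3,2)=0 (3,3)=0 -> step reproduces the target at every cell -> ACCEPT
  (0,2)=0 (3,2)=0 (3,3)=1 -> step gives (3,3)='1' but target has '0' -> reject
  (0,2)=0 (3,2)=1 (3,3)=0 -> step gives (2,1)='0' but target has '1' -> reject
  (0,2)=0 (3,2)=1 (3,3)=1 -> step gives (2,1)='0' but target has '1' -> reject
  (0,2)=1 (3,2)=0 (3,3)=0 -> step gives (0,1)='1' but target has '0' -> reject
  (0,2)=1 (3,2)=0 (3,3)=1 -> step gives (0,1)='1' but target has '0' -> reject
  (0,2)=1 (3,2)=1 (3,3)=0 -> step gives (0,1)='1' but target has '0' -> reject
  (0,2)=1 (3,2)=1 (3,3)=1 -> step gives (0,1)='1' but target has '0' -> reject
Unique solution: (0,2)=dead, (3,2)=dead, (3,3)=dead.
Check: live-neighbor counts of every cell in the completed generation 0:
211101
121111
331111
111212
221212
Applying B3/S23 to generation 0 with these counts gives:
000000
000000
110000
000000
000000
which matches the target exactly.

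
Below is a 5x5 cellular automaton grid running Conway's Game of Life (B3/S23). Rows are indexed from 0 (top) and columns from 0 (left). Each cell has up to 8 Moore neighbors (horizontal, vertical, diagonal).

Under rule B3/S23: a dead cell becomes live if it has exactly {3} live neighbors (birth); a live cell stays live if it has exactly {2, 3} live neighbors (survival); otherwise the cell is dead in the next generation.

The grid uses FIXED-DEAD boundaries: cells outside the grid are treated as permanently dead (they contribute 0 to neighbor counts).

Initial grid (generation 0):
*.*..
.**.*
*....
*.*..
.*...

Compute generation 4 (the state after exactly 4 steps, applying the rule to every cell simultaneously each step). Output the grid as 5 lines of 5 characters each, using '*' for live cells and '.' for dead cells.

Simulating step by step:
Generation 0 (given above): 9 live cells
Generation 1: 10 live cells
..**.
*.**.
*.**.
*....
.*...
Generation 2: 9 live cells
.***.
....*
*.**.
*.*..
.....
Generation 3: 7 live cells
..**.
....*
..**.
..**.
.....
Generation 4: 6 live cells
(generation 4 grid is the final answer)

Answer: ...*.
....*
..*.*
..**.
.....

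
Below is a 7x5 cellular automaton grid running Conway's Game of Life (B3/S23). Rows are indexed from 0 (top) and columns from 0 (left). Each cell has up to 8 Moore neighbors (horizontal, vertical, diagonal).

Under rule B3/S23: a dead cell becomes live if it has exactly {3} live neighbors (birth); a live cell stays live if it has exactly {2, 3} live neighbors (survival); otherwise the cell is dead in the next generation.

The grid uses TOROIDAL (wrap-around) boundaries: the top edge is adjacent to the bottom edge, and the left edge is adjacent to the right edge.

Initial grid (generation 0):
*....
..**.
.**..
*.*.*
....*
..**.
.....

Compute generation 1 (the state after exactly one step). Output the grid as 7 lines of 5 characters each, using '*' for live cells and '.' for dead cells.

Simulating step by step:
Generation 0 (given above): 11 live cells
Generation 1: 12 live cells
(generation 1 grid is the final answer)

Answer: .....
..**.
*...*
*.*.*
***.*
...*.
.....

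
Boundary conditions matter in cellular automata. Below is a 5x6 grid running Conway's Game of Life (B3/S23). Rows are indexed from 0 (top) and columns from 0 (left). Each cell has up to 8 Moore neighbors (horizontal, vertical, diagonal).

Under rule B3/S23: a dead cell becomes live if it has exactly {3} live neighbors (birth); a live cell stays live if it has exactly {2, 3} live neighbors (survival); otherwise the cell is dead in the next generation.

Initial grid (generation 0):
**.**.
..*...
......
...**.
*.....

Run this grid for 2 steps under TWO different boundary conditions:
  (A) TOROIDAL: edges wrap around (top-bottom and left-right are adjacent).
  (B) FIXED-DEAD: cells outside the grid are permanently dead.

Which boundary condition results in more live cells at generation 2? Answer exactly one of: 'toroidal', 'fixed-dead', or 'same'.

Under TOROIDAL boundary, generation 2:
....**
......
...*..
.**...
...*.*
Population = 7

Under FIXED-DEAD boundary, generation 2:
.*.*..
.*..*.
...*..
......
......
Population = 5

Comparison: toroidal=7, fixed-dead=5 -> toroidal

Answer: toroidal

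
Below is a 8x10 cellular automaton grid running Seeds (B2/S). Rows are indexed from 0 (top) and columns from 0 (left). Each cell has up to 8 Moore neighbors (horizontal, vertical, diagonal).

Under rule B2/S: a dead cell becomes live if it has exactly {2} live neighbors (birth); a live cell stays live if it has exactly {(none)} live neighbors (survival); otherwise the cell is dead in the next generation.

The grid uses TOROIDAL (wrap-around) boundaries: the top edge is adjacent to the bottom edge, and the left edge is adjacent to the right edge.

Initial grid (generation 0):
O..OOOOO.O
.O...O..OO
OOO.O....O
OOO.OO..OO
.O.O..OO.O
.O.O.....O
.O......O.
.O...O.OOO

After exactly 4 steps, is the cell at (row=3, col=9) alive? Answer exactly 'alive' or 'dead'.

Answer: alive

Derivation:
Simulating step by step:
Generation 0 (given above): 38 live cells
Generation 1: 7 live cells
..........
..........
......OO..
..........
..........
....O.O...
....O.O...
...O......
Generation 2: 10 live cells
..........
......OO..
..........
......OO..
.....O....
...O...O..
.......O..
....OO....
Generation 3: 13 live cells
....O..O..
..........
.....O..O.
.....O....
....O...O.
....O...O.
...O.O..O.
......O...
Generation 4: 20 live cells
.....OO...
....OOOOO.
....O.O...
......OOOO
...O...O.O
..........
......O..O
...O....O.

Cell (3,9) at generation 4: 1 -> alive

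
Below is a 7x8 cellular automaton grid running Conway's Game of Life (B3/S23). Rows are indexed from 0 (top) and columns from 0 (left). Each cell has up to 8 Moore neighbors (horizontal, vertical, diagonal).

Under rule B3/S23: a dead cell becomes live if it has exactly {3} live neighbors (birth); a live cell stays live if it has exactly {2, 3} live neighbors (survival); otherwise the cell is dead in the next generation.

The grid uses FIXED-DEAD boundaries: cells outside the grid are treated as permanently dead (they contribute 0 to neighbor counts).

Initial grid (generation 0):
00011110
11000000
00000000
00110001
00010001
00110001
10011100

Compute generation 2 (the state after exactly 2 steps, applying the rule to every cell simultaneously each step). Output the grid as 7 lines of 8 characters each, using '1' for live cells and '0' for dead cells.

Answer: 00001100
00011100
01101000
01110000
00100111
00101011
00110000

Derivation:
Simulating step by step:
Generation 0 (given above): 18 live cells
Generation 1: 16 live cells
00001100
00001100
01100000
00110000
00001011
00100010
00111000
Generation 2: 21 live cells
(generation 2 grid is the final answer)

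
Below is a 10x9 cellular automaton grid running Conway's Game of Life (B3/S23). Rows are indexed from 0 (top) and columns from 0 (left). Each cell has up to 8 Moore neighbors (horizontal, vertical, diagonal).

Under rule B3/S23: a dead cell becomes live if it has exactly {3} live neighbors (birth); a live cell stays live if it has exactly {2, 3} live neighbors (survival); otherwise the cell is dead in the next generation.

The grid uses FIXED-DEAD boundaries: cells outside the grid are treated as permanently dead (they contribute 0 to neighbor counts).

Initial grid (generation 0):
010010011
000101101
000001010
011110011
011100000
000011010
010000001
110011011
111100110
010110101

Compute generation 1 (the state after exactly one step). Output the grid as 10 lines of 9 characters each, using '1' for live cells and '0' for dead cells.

Simulating step by step:
Generation 0 (given above): 41 live cells
Generation 1: 34 live cells
(generation 1 grid is the final answer)

Answer: 000011111
000001001
000001000
010010111
010001111
010110000
110000001
000111001
000000000
110111100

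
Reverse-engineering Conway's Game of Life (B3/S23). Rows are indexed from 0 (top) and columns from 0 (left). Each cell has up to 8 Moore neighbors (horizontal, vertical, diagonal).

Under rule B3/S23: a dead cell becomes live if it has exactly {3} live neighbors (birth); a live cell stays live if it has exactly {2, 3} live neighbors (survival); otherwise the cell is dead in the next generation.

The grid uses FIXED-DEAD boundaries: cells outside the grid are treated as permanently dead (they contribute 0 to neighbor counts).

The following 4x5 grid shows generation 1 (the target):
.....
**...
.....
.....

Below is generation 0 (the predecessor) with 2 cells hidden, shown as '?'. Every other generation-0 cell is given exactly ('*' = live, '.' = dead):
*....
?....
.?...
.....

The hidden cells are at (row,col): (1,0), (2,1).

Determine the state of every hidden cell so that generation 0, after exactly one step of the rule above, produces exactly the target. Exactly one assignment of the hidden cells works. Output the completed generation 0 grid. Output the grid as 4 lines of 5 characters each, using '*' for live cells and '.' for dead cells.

Answer: *....
*....
.*...
.....

Derivation:
Hidden generation-0 cells (in order): (1,0), (2,1).
A hidden cell only influences target cells in its own 3x3 neighborhood. Try each of the 2^2 = 4 assignments, step the completed generation 0 forward once under B3/S23, and compare with the target:
  (1,0)=. (2,1)=. -> step gives (1,0)='.' but target has '*' -> reject
  (1,0)=. (2,1)=* -> step gives (1,0)='.' but target has '*' -> reject
  (1,0)=* (2,1)=. -> step gives (1,0)='.' but target has '*' -> reject
  (1,0)=* (2,1)=* -> step reproduces the target at every cell -> ACCEPT
Unique solution: (1,0)=live, (2,1)=live.
Check: live-neighbor counts of every cell in the completed generation 0:
12000
23100
21100
11100
Applying B3/S23 to generation 0 with these counts gives:
.....
**...
.....
.....
which matches the target exactly.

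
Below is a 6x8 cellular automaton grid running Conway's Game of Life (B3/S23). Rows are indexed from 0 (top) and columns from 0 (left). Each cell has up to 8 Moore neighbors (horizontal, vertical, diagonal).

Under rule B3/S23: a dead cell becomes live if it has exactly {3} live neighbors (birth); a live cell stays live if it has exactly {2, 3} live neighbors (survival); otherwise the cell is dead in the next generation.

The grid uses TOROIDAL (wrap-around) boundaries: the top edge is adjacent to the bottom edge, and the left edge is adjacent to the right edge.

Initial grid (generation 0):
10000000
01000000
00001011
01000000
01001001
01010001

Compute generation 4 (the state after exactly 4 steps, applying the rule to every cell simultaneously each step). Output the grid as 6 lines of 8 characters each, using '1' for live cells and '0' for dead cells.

Answer: 00000000
00000000
00000001
10000110
11100011
11100000

Derivation:
Simulating step by step:
Generation 0 (given above): 12 live cells
Generation 1: 13 live cells
11100000
10000001
10000000
00000111
01000000
01100001
Generation 2: 9 live cells
00100000
00000001
10000000
10000011
01100001
00000000
Generation 3: 8 live cells
00000000
00000000
10000010
00000010
01000011
01100000
Generation 4: 12 live cells
(generation 4 grid is the final answer)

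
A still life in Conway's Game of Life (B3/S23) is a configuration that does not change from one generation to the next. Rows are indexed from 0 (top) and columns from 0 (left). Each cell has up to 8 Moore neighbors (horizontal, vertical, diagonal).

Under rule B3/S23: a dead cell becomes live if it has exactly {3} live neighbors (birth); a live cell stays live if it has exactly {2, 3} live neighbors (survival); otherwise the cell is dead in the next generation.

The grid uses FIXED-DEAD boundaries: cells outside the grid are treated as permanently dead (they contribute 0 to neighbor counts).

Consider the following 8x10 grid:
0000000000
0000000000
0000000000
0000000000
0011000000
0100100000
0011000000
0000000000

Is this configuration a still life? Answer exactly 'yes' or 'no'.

Answer: yes

Derivation:
Compute generation 1 and compare to generation 0 (given above):
Generation 1:
0000000000
0000000000
0000000000
0000000000
0011000000
0100100000
0011000000
0000000000
The grids are IDENTICAL -> still life.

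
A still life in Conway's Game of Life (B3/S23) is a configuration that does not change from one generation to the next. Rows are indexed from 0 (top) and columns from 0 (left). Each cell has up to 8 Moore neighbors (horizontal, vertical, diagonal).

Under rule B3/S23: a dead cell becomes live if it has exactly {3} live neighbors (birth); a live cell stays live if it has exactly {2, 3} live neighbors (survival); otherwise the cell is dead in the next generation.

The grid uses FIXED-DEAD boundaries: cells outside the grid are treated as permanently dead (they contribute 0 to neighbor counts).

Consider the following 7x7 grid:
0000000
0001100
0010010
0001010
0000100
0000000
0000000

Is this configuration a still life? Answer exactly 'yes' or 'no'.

Answer: yes

Derivation:
Compute generation 1 and compare to generation 0 (given above):
Generation 1:
0000000
0001100
0010010
0001010
0000100
0000000
0000000
The grids are IDENTICAL -> still life.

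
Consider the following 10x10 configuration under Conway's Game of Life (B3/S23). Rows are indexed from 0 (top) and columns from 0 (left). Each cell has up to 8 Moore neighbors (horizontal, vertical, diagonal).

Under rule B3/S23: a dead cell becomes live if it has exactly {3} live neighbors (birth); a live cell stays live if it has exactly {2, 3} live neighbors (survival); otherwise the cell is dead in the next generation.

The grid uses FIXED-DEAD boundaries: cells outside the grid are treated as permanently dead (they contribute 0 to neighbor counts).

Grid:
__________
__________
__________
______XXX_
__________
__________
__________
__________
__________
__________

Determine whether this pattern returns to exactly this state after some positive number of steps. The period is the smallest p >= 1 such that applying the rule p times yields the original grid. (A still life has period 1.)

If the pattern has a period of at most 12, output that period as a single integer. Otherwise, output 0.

Answer: 2

Derivation:
Simulating and comparing each generation to the original:
Gen 0 (original, given above): 3 live cells
Gen 1: 3 live cells, differs from original
Gen 2: 3 live cells, MATCHES original -> period = 2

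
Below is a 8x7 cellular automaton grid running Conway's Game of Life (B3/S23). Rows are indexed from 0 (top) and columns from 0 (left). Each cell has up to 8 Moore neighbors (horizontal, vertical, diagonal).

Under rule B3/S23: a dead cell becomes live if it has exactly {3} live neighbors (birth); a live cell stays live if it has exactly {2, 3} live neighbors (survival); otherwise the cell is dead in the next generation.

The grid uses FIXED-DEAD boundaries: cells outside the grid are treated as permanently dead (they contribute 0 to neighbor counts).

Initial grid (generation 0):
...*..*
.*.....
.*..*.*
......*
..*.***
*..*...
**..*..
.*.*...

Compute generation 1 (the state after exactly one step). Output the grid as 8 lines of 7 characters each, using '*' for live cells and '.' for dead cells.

Answer: .......
..*..*.
.....*.
...**.*
...****
*.**...
**.**..
***....

Derivation:
Simulating step by step:
Generation 0 (given above): 18 live cells
Generation 1: 20 live cells
(generation 1 grid is the final answer)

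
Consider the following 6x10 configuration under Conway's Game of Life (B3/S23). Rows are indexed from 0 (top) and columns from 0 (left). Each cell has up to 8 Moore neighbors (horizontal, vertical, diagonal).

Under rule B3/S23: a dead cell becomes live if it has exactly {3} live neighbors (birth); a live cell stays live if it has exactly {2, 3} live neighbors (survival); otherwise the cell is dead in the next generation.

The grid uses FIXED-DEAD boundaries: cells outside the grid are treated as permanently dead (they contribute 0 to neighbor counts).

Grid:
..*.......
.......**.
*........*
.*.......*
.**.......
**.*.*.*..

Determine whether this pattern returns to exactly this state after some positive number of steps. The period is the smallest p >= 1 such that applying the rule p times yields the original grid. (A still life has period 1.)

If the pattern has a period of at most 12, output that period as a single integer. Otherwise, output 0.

Answer: 0

Derivation:
Simulating and comparing each generation to the original:
Gen 0 (original, given above): 14 live cells
Gen 1: 7 live cells, differs from original
Gen 2: 3 live cells, differs from original
Gen 3: 2 live cells, differs from original
Gen 4: 0 live cells, differs from original
Gen 5: 0 live cells, differs from original
Gen 6: 0 live cells, differs from original
Gen 7: 0 live cells, differs from original
Gen 8: 0 live cells, differs from original
Gen 9: 0 live cells, differs from original
Gen 10: 0 live cells, differs from original
Gen 11: 0 live cells, differs from original
Gen 12: 0 live cells, differs from original
No period found within 12 steps.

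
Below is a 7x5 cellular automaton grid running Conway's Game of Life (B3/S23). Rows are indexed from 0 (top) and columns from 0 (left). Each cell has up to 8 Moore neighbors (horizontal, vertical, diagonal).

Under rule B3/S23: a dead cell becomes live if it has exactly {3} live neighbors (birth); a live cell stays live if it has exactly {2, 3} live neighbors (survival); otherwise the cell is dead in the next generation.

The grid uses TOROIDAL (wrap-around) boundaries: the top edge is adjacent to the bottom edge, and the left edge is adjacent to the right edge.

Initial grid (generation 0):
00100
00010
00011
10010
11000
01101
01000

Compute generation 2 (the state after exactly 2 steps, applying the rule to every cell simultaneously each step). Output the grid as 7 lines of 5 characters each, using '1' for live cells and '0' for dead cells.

Simulating step by step:
Generation 0 (given above): 12 live cells
Generation 1: 15 live cells
00100
00111
00110
11110
00010
00100
11010
Generation 2: 13 live cells
(generation 2 grid is the final answer)

Answer: 10000
01001
10000
01000
00011
01111
01010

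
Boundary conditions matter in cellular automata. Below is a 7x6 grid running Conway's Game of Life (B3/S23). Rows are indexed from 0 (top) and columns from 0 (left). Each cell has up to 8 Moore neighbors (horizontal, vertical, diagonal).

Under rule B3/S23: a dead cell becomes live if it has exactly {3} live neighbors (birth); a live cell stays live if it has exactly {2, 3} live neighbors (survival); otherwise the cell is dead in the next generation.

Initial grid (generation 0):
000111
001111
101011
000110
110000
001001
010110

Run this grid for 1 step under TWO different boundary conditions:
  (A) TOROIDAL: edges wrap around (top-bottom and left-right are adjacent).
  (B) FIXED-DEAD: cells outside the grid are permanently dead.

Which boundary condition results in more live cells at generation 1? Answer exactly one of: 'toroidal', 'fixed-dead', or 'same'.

Answer: fixed-dead

Derivation:
Under TOROIDAL boundary, generation 1:
100000
011000
111000
001110
111111
001111
100000
Population = 20

Under FIXED-DEAD boundary, generation 1:
001001
011000
011000
101111
011110
101110
001110
Population = 22

Comparison: toroidal=20, fixed-dead=22 -> fixed-dead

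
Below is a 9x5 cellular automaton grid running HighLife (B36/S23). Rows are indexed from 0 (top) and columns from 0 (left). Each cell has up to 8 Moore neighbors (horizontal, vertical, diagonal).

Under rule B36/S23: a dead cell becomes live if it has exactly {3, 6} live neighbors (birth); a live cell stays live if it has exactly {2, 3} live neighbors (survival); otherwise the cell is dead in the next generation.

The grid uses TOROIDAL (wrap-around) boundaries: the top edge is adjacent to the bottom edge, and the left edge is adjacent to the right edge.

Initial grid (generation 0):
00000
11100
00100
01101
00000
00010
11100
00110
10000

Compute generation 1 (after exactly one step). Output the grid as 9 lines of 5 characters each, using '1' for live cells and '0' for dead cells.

Simulating step by step:
Generation 0 (given above): 14 live cells
Generation 1: 17 live cells
(generation 1 grid is the final answer)

Answer: 10000
01100
01000
01110
00110
01100
01001
10111
00000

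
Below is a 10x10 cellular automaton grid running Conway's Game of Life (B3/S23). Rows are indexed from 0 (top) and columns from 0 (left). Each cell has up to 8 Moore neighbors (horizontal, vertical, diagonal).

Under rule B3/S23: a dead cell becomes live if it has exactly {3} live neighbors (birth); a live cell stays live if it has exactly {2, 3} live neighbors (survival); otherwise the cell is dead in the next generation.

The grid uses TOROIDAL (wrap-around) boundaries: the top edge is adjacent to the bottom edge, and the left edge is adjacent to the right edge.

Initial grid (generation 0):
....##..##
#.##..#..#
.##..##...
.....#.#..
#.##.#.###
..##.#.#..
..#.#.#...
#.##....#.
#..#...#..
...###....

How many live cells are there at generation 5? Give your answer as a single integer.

Answer: 26

Derivation:
Simulating step by step:
Generation 0 (given above): 39 live cells
Generation 1: 48 live cells
#.#...#.##
#.##..####
######.#..
#..#.#.#.#
.###.#.#.#
.....#.#.#
....####..
..#.#..#.#
.#.......#
...#.##.##
Generation 2: 34 live cells
..#.#.....
..........
.....#....
.....#.#.#
.###.#.#.#
#.##...#..
...##..#..
#..##..#..
..######.#
.##..##...
Generation 3: 24 live cells
.###.#....
..........
......#...
#.#..#....
.#.#...#.#
#......#..
.#....###.
.......#..
#......##.
.#.....#..
Generation 4: 27 live cells
.##.......
..#.......
..........
###...#...
.##...#.##
###......#
......#.#.
.........#
......###.
##....###.
Generation 5: 26 live cells
#.#....#..
.##.......
..#.......
#.#....#.#
...#...##.
..#.......
.#......#.
......#..#
#.....#...
###...#.##
Population at generation 5: 26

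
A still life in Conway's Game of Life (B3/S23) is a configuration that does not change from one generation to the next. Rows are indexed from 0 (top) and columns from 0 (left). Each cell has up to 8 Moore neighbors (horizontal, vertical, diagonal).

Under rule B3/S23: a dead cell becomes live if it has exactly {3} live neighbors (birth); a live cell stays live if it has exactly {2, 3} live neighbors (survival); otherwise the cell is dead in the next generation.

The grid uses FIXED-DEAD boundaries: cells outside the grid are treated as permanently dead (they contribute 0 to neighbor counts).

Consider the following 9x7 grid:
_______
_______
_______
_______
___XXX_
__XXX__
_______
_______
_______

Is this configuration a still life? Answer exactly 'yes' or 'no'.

Answer: no

Derivation:
Compute generation 1 and compare to generation 0 (given above):
Generation 1:
_______
_______
_______
____X__
__X__X_
__X__X_
___X___
_______
_______
Cell (3,4) differs: gen0=0 vs gen1=1 -> NOT a still life.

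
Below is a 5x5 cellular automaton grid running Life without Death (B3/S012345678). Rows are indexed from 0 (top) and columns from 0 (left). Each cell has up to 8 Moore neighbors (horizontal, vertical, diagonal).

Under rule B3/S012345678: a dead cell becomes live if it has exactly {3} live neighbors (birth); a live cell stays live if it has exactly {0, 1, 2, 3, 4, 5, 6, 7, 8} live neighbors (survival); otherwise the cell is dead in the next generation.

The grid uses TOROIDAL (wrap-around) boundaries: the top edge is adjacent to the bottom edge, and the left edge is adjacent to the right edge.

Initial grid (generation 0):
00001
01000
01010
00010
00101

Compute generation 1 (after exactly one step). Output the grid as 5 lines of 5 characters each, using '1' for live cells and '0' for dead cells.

Simulating step by step:
Generation 0 (given above): 7 live cells
Generation 1: 12 live cells
(generation 1 grid is the final answer)

Answer: 10011
11100
01010
00011
00101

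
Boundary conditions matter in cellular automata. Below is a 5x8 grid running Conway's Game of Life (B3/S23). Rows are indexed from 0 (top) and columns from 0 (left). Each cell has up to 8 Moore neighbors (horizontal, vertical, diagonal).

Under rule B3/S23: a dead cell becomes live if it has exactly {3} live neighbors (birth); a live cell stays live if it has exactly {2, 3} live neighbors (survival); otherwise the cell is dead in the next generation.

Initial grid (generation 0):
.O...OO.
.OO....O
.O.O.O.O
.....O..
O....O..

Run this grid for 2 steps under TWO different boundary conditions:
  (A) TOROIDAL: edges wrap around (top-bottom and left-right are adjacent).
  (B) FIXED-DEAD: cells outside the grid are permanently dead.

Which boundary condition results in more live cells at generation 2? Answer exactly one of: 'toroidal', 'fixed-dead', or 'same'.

Under TOROIDAL boundary, generation 2:
.OOO...O
.O.OO..O
.O..O.O.
.....O..
OO..O..O
Population = 16

Under FIXED-DEAD boundary, generation 2:
OOO..OO.
O..OOOO.
OO..O.O.
........
........
Population = 14

Comparison: toroidal=16, fixed-dead=14 -> toroidal

Answer: toroidal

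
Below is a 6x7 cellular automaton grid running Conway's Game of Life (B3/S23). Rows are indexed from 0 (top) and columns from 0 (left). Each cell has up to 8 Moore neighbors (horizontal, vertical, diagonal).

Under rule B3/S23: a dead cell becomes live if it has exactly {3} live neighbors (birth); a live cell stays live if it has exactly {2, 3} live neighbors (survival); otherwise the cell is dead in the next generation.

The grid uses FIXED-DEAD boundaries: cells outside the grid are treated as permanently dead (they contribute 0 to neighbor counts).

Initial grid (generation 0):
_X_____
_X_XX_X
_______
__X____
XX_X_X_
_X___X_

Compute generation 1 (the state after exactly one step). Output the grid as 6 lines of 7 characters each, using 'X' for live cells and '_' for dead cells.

Answer: __X____
__X____
__XX___
_XX____
XX__X__
XXX_X__

Derivation:
Simulating step by step:
Generation 0 (given above): 12 live cells
Generation 1: 13 live cells
(generation 1 grid is the final answer)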